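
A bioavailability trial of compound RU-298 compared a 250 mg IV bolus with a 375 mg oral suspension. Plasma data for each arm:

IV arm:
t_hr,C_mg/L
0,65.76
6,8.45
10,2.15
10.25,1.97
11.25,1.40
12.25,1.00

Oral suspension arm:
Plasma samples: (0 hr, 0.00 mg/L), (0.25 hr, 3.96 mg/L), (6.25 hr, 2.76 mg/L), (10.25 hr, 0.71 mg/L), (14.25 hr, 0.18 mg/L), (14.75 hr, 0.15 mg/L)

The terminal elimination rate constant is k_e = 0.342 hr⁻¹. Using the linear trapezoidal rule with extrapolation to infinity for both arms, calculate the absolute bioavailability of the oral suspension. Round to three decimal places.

Trapezoidal AUC_0→12.25 (IV):
  [0→6]: (65.76+8.45)/2 × 6 = 222.63
  [6→10]: (8.45+2.15)/2 × 4 = 21.2
  [10→10.25]: (2.15+1.97)/2 × 0.25 = 0.515
  [10.25→11.25]: (1.97+1.40)/2 × 1 = 1.685
  [11.25→12.25]: (1.40+1.00)/2 × 1 = 1.2
  Sum = 247.23 mg/L·hr
IV tail: 1.00/0.342 = 2.924; AUC_iv,0→∞ = 247.23 + 2.924 = 250.154 mg/L·hr
Trapezoidal AUC_0→14.75 (oral suspension):
  [0→0.25]: (0.00+3.96)/2 × 0.25 = 0.495
  [0.25→6.25]: (3.96+2.76)/2 × 6 = 20.16
  [6.25→10.25]: (2.76+0.71)/2 × 4 = 6.94
  [10.25→14.25]: (0.71+0.18)/2 × 4 = 1.78
  [14.25→14.75]: (0.18+0.15)/2 × 0.5 = 0.0825
  Sum = 29.4575 mg/L·hr
oral suspension tail: 0.15/0.342 = 0.439; AUC_ev,0→∞ = 29.4575 + 0.439 = 29.8965 mg/L·hr
F = (AUC_ev/D_ev)/(AUC_iv/D_iv) = (29.8965/375)/(250.154/250) = 0.079724/1.000616 = 0.0797

F = 0.080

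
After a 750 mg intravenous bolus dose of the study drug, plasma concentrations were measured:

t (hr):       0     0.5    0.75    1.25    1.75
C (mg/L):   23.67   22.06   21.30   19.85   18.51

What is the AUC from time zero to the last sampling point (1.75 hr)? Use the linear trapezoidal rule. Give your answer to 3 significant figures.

AUC = 36.7 mg/L·hr

Trapezoidal AUC_0→1.75:
  [0→0.5]: (23.67+22.06)/2 × 0.5 = 11.4325
  [0.5→0.75]: (22.06+21.30)/2 × 0.25 = 5.42
  [0.75→1.25]: (21.30+19.85)/2 × 0.5 = 10.2875
  [1.25→1.75]: (19.85+18.51)/2 × 0.5 = 9.59
  Sum = 36.73 mg/L·hr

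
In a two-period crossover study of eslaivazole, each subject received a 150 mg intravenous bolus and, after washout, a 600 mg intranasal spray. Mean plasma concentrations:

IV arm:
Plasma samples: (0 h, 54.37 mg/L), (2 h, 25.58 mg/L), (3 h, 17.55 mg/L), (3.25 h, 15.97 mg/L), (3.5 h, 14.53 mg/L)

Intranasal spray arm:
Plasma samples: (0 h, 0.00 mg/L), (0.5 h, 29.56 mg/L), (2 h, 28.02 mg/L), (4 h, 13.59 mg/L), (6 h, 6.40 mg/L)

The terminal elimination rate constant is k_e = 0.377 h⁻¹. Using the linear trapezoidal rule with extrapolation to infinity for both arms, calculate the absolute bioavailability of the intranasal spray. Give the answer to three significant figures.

F = 0.218

Trapezoidal AUC_0→3.5 (IV):
  [0→2]: (54.37+25.58)/2 × 2 = 79.95
  [2→3]: (25.58+17.55)/2 × 1 = 21.565
  [3→3.25]: (17.55+15.97)/2 × 0.25 = 4.19
  [3.25→3.5]: (15.97+14.53)/2 × 0.25 = 3.8125
  Sum = 109.5175 mg/L·h
IV tail: 14.53/0.377 = 38.541; AUC_iv,0→∞ = 109.5175 + 38.541 = 148.0585 mg/L·h
Trapezoidal AUC_0→6 (intranasal spray):
  [0→0.5]: (0.00+29.56)/2 × 0.5 = 7.39
  [0.5→2]: (29.56+28.02)/2 × 1.5 = 43.185
  [2→4]: (28.02+13.59)/2 × 2 = 41.61
  [4→6]: (13.59+6.40)/2 × 2 = 19.99
  Sum = 112.175 mg/L·h
intranasal spray tail: 6.40/0.377 = 16.976; AUC_ev,0→∞ = 112.175 + 16.976 = 129.151 mg/L·h
F = (AUC_ev/D_ev)/(AUC_iv/D_iv) = (129.151/600)/(148.0585/150) = 0.215252/0.987057 = 0.2181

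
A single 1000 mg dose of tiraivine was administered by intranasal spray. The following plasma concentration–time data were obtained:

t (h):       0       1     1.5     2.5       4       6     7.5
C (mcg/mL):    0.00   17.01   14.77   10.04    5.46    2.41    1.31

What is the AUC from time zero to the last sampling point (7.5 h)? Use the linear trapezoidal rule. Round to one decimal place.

Trapezoidal AUC_0→7.5:
  [0→1]: (0.00+17.01)/2 × 1 = 8.505
  [1→1.5]: (17.01+14.77)/2 × 0.5 = 7.945
  [1.5→2.5]: (14.77+10.04)/2 × 1 = 12.405
  [2.5→4]: (10.04+5.46)/2 × 1.5 = 11.625
  [4→6]: (5.46+2.41)/2 × 2 = 7.87
  [6→7.5]: (2.41+1.31)/2 × 1.5 = 2.79
  Sum = 51.14 mcg/mL·h

AUC = 51.1 mcg/mL·h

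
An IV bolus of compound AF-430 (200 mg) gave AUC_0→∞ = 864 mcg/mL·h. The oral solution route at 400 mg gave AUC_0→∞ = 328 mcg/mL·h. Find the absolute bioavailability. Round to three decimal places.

F = (AUC_ev / D_ev) / (AUC_iv / D_iv)
  = (328/400) / (864/200)
  = 0.82 / 4.32 = 0.1898

F = 0.190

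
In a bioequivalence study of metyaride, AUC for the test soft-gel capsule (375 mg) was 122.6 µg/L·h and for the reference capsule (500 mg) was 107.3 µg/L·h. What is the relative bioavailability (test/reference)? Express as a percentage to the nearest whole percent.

F_rel = 152%

F_rel = (AUC_test/D_test) / (AUC_ref/D_ref)
      = (122.6/375) / (107.3/500)
      = 0.326933 / 0.2146 = 1.5235 = 152.35%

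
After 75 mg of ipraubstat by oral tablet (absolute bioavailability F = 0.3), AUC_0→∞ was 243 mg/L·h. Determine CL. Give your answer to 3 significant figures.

CL = F × Dose / AUC_0→∞
   = 0.3 × 75 / 243 = 0.0925926 L/h

CL = 0.0926 L/h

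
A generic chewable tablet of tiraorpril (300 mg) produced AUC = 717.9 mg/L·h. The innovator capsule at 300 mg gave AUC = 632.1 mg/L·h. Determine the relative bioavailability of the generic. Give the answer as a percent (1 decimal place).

F_rel = 113.6%

F_rel = (AUC_test/D_test) / (AUC_ref/D_ref)
      = (717.9/300) / (632.1/300)
      = 2.393 / 2.107 = 1.1357 = 113.57%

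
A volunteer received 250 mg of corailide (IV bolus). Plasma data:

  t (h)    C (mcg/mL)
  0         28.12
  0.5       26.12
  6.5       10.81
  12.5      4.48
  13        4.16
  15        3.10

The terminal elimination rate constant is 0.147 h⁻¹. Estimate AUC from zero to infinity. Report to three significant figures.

Trapezoidal AUC_0→15:
  [0→0.5]: (28.12+26.12)/2 × 0.5 = 13.56
  [0.5→6.5]: (26.12+10.81)/2 × 6 = 110.79
  [6.5→12.5]: (10.81+4.48)/2 × 6 = 45.87
  [12.5→13]: (4.48+4.16)/2 × 0.5 = 2.16
  [13→15]: (4.16+3.10)/2 × 2 = 7.26
  Sum = 179.64 mcg/mL·h
Extrapolated tail: C_last / k_e = 3.10 / 0.147 = 21.088
AUC_0→∞ = 179.64 + 21.088 = 200.728 mcg/mL·h

AUC = 201 mcg/mL·h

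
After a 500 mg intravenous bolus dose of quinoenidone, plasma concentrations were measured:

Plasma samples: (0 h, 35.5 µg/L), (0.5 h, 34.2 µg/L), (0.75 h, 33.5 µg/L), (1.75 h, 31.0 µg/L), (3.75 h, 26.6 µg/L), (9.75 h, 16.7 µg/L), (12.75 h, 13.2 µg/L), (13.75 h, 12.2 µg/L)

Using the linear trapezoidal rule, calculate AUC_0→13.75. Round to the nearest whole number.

AUC = 303 µg/L·h

Trapezoidal AUC_0→13.75:
  [0→0.5]: (35.5+34.2)/2 × 0.5 = 17.425
  [0.5→0.75]: (34.2+33.5)/2 × 0.25 = 8.4625
  [0.75→1.75]: (33.5+31.0)/2 × 1 = 32.25
  [1.75→3.75]: (31.0+26.6)/2 × 2 = 57.6
  [3.75→9.75]: (26.6+16.7)/2 × 6 = 129.9
  [9.75→12.75]: (16.7+13.2)/2 × 3 = 44.85
  [12.75→13.75]: (13.2+12.2)/2 × 1 = 12.7
  Sum = 303.1875 µg/L·h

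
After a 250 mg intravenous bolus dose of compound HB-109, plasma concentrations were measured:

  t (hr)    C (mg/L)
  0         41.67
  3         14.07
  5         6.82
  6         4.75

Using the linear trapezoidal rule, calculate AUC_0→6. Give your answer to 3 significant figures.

AUC = 110 mg/L·hr

Trapezoidal AUC_0→6:
  [0→3]: (41.67+14.07)/2 × 3 = 83.61
  [3→5]: (14.07+6.82)/2 × 2 = 20.89
  [5→6]: (6.82+4.75)/2 × 1 = 5.785
  Sum = 110.285 mg/L·hr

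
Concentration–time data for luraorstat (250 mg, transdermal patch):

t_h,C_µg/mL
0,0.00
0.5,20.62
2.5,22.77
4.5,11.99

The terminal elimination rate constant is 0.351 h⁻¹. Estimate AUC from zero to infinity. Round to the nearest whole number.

AUC = 117 µg/mL·h

Trapezoidal AUC_0→4.5:
  [0→0.5]: (0.00+20.62)/2 × 0.5 = 5.155
  [0.5→2.5]: (20.62+22.77)/2 × 2 = 43.39
  [2.5→4.5]: (22.77+11.99)/2 × 2 = 34.76
  Sum = 83.305 µg/mL·h
Extrapolated tail: C_last / k_e = 11.99 / 0.351 = 34.160
AUC_0→∞ = 83.305 + 34.160 = 117.465 µg/mL·h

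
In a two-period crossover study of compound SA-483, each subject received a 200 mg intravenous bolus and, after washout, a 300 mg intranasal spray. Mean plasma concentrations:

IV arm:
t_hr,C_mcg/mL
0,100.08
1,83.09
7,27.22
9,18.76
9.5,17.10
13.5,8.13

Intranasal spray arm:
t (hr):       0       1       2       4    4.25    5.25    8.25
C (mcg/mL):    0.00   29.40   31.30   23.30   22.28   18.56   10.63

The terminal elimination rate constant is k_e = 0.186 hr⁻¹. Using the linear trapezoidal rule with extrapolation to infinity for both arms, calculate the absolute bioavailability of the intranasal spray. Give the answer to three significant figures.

Trapezoidal AUC_0→13.5 (IV):
  [0→1]: (100.08+83.09)/2 × 1 = 91.585
  [1→7]: (83.09+27.22)/2 × 6 = 330.93
  [7→9]: (27.22+18.76)/2 × 2 = 45.98
  [9→9.5]: (18.76+17.10)/2 × 0.5 = 8.965
  [9.5→13.5]: (17.10+8.13)/2 × 4 = 50.46
  Sum = 527.92 mcg/mL·hr
IV tail: 8.13/0.186 = 43.710; AUC_iv,0→∞ = 527.92 + 43.710 = 571.63 mcg/mL·hr
Trapezoidal AUC_0→8.25 (intranasal spray):
  [0→1]: (0.00+29.40)/2 × 1 = 14.7
  [1→2]: (29.40+31.30)/2 × 1 = 30.35
  [2→4]: (31.30+23.30)/2 × 2 = 54.6
  [4→4.25]: (23.30+22.28)/2 × 0.25 = 5.6975
  [4.25→5.25]: (22.28+18.56)/2 × 1 = 20.42
  [5.25→8.25]: (18.56+10.63)/2 × 3 = 43.785
  Sum = 169.5525 mcg/mL·hr
intranasal spray tail: 10.63/0.186 = 57.151; AUC_ev,0→∞ = 169.5525 + 57.151 = 226.7035 mcg/mL·hr
F = (AUC_ev/D_ev)/(AUC_iv/D_iv) = (226.7035/300)/(571.63/200) = 0.755678/2.85815 = 0.2644

F = 0.264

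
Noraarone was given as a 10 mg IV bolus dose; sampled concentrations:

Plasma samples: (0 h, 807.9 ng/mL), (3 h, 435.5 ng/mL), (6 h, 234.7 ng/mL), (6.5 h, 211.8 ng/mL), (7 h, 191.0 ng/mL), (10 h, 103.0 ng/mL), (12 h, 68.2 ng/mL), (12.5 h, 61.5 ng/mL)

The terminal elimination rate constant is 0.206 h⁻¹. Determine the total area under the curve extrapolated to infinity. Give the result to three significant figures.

Trapezoidal AUC_0→12.5:
  [0→3]: (807.9+435.5)/2 × 3 = 1865.1
  [3→6]: (435.5+234.7)/2 × 3 = 1005.3
  [6→6.5]: (234.7+211.8)/2 × 0.5 = 111.625
  [6.5→7]: (211.8+191.0)/2 × 0.5 = 100.7
  [7→10]: (191.0+103.0)/2 × 3 = 441.0
  [10→12]: (103.0+68.2)/2 × 2 = 171.2
  [12→12.5]: (68.2+61.5)/2 × 0.5 = 32.425
  Sum = 3727.35 ng/mL·h
Extrapolated tail: C_last / k_e = 61.5 / 0.206 = 298.544
AUC_0→∞ = 3727.35 + 298.544 = 4025.894 ng/mL·h

AUC = 4030 ng/mL·h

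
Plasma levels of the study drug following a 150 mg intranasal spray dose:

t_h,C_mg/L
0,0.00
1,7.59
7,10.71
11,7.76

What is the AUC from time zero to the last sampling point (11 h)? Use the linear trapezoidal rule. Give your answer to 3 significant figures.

AUC = 95.6 mg/L·h

Trapezoidal AUC_0→11:
  [0→1]: (0.00+7.59)/2 × 1 = 3.795
  [1→7]: (7.59+10.71)/2 × 6 = 54.9
  [7→11]: (10.71+7.76)/2 × 4 = 36.94
  Sum = 95.635 mg/L·h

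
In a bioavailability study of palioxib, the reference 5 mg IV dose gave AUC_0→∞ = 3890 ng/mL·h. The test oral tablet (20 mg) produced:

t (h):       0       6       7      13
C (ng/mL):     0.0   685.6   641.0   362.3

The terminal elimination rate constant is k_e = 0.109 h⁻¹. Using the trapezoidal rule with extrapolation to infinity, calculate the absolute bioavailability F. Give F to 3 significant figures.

F = 0.582

Trapezoidal AUC_0→13 (oral tablet):
  [0→6]: (0.0+685.6)/2 × 6 = 2056.8
  [6→7]: (685.6+641.0)/2 × 1 = 663.3
  [7→13]: (641.0+362.3)/2 × 6 = 3009.9
  Sum = 5730.0 ng/mL·h
Tail: C_last/k_e = 362.3/0.109 = 3323.853
AUC_0→∞ (oral tablet) = 5730.0 + 3323.853 = 9053.853 ng/mL·h
F = (AUC_ev/D_ev)/(AUC_iv/D_iv) = (9053.853/20)/(3890/5) = 452.69265/778 = 0.5819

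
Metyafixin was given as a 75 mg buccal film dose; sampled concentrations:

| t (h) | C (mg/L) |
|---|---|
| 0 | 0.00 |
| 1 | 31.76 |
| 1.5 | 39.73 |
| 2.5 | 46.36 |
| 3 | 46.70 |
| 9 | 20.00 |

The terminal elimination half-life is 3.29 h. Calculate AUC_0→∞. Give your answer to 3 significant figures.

Trapezoidal AUC_0→9:
  [0→1]: (0.00+31.76)/2 × 1 = 15.88
  [1→1.5]: (31.76+39.73)/2 × 0.5 = 17.8725
  [1.5→2.5]: (39.73+46.36)/2 × 1 = 43.045
  [2.5→3]: (46.36+46.70)/2 × 0.5 = 23.265
  [3→9]: (46.70+20.00)/2 × 6 = 200.1
  Sum = 300.1625 mg/L·h
k_e = ln2 / t½ = 0.693147 / 3.29 = 0.2107 h^-1
Extrapolated tail: C_last / k_e = 20.00 / 0.2107 = 94.922
AUC_0→∞ = 300.1625 + 94.922 = 395.0845 mg/L·h

AUC = 395 mg/L·h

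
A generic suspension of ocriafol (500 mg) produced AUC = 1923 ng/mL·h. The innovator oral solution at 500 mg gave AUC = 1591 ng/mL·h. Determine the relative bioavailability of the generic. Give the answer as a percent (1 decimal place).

F_rel = 120.9%

F_rel = (AUC_test/D_test) / (AUC_ref/D_ref)
      = (1923/500) / (1591/500)
      = 3.846 / 3.182 = 1.2087 = 120.87%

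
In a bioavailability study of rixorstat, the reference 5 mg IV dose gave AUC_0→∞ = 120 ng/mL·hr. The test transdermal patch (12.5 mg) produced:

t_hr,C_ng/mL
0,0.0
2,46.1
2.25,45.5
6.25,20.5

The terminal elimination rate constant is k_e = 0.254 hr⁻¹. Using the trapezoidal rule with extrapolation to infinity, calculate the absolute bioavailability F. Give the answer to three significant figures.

Trapezoidal AUC_0→6.25 (transdermal patch):
  [0→2]: (0.0+46.1)/2 × 2 = 46.1
  [2→2.25]: (46.1+45.5)/2 × 0.25 = 11.45
  [2.25→6.25]: (45.5+20.5)/2 × 4 = 132.0
  Sum = 189.55 ng/mL·hr
Tail: C_last/k_e = 20.5/0.254 = 80.709
AUC_0→∞ (transdermal patch) = 189.55 + 80.709 = 270.259 ng/mL·hr
F = (AUC_ev/D_ev)/(AUC_iv/D_iv) = (270.259/12.5)/(120/5) = 21.62072/24 = 0.9009

F = 0.901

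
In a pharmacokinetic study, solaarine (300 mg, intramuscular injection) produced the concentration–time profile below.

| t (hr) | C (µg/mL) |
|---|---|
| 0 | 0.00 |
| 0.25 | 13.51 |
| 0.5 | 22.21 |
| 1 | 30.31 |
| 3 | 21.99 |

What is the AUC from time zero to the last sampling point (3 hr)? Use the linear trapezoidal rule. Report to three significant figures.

AUC = 71.6 µg/mL·hr

Trapezoidal AUC_0→3:
  [0→0.25]: (0.00+13.51)/2 × 0.25 = 1.68875
  [0.25→0.5]: (13.51+22.21)/2 × 0.25 = 4.465
  [0.5→1]: (22.21+30.31)/2 × 0.5 = 13.13
  [1→3]: (30.31+21.99)/2 × 2 = 52.3
  Sum = 71.58375 µg/mL·hr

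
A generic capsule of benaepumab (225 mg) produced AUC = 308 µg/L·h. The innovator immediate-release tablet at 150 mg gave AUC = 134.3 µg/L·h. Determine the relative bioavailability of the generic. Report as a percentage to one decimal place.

F_rel = 152.9%

F_rel = (AUC_test/D_test) / (AUC_ref/D_ref)
      = (308/225) / (134.3/150)
      = 1.36889 / 0.895333 = 1.5289 = 152.89%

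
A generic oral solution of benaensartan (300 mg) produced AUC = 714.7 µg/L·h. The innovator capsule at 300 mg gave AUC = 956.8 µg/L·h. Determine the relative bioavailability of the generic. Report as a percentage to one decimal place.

F_rel = 74.7%

F_rel = (AUC_test/D_test) / (AUC_ref/D_ref)
      = (714.7/300) / (956.8/300)
      = 2.38233 / 3.18933 = 0.7470 = 74.70%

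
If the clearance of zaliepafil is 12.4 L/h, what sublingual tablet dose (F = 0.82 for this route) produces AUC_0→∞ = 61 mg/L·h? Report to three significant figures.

Dose = 922 mg

Dose = CL × AUC_0→∞ / F
     = 12.4 × 61 / 0.82 = 922.439 mg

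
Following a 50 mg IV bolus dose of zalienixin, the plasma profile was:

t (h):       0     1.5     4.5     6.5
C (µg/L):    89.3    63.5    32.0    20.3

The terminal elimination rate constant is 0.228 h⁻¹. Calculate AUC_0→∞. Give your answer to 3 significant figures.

Trapezoidal AUC_0→6.5:
  [0→1.5]: (89.3+63.5)/2 × 1.5 = 114.6
  [1.5→4.5]: (63.5+32.0)/2 × 3 = 143.25
  [4.5→6.5]: (32.0+20.3)/2 × 2 = 52.3
  Sum = 310.15 µg/L·h
Extrapolated tail: C_last / k_e = 20.3 / 0.228 = 89.035
AUC_0→∞ = 310.15 + 89.035 = 399.185 µg/L·h

AUC = 399 µg/L·h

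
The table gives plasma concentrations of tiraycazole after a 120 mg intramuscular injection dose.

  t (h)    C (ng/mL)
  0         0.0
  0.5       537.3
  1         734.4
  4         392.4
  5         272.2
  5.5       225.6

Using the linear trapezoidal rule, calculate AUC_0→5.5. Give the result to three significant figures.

AUC = 2600 ng/mL·h

Trapezoidal AUC_0→5.5:
  [0→0.5]: (0.0+537.3)/2 × 0.5 = 134.325
  [0.5→1]: (537.3+734.4)/2 × 0.5 = 317.925
  [1→4]: (734.4+392.4)/2 × 3 = 1690.2
  [4→5]: (392.4+272.2)/2 × 1 = 332.3
  [5→5.5]: (272.2+225.6)/2 × 0.5 = 124.45
  Sum = 2599.2 ng/mL·h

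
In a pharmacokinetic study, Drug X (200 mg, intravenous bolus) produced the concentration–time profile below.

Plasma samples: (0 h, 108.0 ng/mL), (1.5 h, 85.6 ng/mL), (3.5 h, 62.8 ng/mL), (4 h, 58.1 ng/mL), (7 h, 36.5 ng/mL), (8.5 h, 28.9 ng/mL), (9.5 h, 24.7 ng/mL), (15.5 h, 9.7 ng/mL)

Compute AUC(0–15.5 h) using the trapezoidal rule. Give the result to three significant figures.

Trapezoidal AUC_0→15.5:
  [0→1.5]: (108.0+85.6)/2 × 1.5 = 145.2
  [1.5→3.5]: (85.6+62.8)/2 × 2 = 148.4
  [3.5→4]: (62.8+58.1)/2 × 0.5 = 30.225
  [4→7]: (58.1+36.5)/2 × 3 = 141.9
  [7→8.5]: (36.5+28.9)/2 × 1.5 = 49.05
  [8.5→9.5]: (28.9+24.7)/2 × 1 = 26.8
  [9.5→15.5]: (24.7+9.7)/2 × 6 = 103.2
  Sum = 644.775 ng/mL·h

AUC = 645 ng/mL·h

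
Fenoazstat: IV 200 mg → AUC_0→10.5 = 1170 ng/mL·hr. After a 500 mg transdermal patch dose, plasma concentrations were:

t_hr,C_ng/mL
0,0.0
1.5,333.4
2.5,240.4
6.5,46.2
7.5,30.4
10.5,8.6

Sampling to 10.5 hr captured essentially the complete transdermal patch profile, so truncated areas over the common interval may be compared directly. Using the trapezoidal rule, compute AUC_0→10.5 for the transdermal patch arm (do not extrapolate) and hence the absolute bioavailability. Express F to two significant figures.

Trapezoidal AUC_0→10.5 (transdermal patch):
  [0→1.5]: (0.0+333.4)/2 × 1.5 = 250.05
  [1.5→2.5]: (333.4+240.4)/2 × 1 = 286.9
  [2.5→6.5]: (240.4+46.2)/2 × 4 = 573.2
  [6.5→7.5]: (46.2+30.4)/2 × 1 = 38.3
  [7.5→10.5]: (30.4+8.6)/2 × 3 = 58.5
  Sum = 1206.95 ng/mL·hr
F = (AUC_ev/D_ev)/(AUC_iv/D_iv) = (1206.95/500)/(1170/200) = 2.4139/5.85 = 0.4126

F = 0.41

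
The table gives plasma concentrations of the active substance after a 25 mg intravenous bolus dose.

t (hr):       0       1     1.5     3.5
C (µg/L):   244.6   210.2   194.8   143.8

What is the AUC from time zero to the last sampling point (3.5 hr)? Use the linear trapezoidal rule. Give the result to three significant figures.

AUC = 667 µg/L·hr

Trapezoidal AUC_0→3.5:
  [0→1]: (244.6+210.2)/2 × 1 = 227.4
  [1→1.5]: (210.2+194.8)/2 × 0.5 = 101.25
  [1.5→3.5]: (194.8+143.8)/2 × 2 = 338.6
  Sum = 667.25 µg/L·hr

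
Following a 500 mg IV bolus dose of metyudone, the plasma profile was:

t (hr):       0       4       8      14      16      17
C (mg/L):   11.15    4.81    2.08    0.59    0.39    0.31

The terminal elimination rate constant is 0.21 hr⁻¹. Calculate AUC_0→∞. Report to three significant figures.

Trapezoidal AUC_0→17:
  [0→4]: (11.15+4.81)/2 × 4 = 31.92
  [4→8]: (4.81+2.08)/2 × 4 = 13.78
  [8→14]: (2.08+0.59)/2 × 6 = 8.01
  [14→16]: (0.59+0.39)/2 × 2 = 0.98
  [16→17]: (0.39+0.31)/2 × 1 = 0.35
  Sum = 55.04 mg/L·hr
Extrapolated tail: C_last / k_e = 0.31 / 0.21 = 1.476
AUC_0→∞ = 55.04 + 1.476 = 56.516 mg/L·hr

AUC = 56.5 mg/L·hr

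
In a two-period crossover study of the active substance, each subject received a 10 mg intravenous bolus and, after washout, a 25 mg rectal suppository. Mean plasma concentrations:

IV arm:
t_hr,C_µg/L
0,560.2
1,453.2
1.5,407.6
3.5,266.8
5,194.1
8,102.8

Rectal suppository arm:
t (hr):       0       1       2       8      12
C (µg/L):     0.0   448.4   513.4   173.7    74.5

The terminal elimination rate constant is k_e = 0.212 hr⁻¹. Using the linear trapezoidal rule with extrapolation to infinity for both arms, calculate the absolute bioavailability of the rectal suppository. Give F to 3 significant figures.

Trapezoidal AUC_0→8 (IV):
  [0→1]: (560.2+453.2)/2 × 1 = 506.7
  [1→1.5]: (453.2+407.6)/2 × 0.5 = 215.2
  [1.5→3.5]: (407.6+266.8)/2 × 2 = 674.4
  [3.5→5]: (266.8+194.1)/2 × 1.5 = 345.675
  [5→8]: (194.1+102.8)/2 × 3 = 445.35
  Sum = 2187.325 µg/L·hr
IV tail: 102.8/0.212 = 484.906; AUC_iv,0→∞ = 2187.325 + 484.906 = 2672.231 µg/L·hr
Trapezoidal AUC_0→12 (rectal suppository):
  [0→1]: (0.0+448.4)/2 × 1 = 224.2
  [1→2]: (448.4+513.4)/2 × 1 = 480.9
  [2→8]: (513.4+173.7)/2 × 6 = 2061.3
  [8→12]: (173.7+74.5)/2 × 4 = 496.4
  Sum = 3262.8 µg/L·hr
rectal suppository tail: 74.5/0.212 = 351.415; AUC_ev,0→∞ = 3262.8 + 351.415 = 3614.215 µg/L·hr
F = (AUC_ev/D_ev)/(AUC_iv/D_iv) = (3614.215/25)/(2672.231/10) = 144.5686/267.2231 = 0.5410

F = 0.541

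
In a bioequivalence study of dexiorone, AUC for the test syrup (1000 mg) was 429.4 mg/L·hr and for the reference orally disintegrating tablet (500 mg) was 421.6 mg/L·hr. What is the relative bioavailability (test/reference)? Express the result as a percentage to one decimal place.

F_rel = (AUC_test/D_test) / (AUC_ref/D_ref)
      = (429.4/1000) / (421.6/500)
      = 0.4294 / 0.8432 = 0.5093 = 50.93%

F_rel = 50.9%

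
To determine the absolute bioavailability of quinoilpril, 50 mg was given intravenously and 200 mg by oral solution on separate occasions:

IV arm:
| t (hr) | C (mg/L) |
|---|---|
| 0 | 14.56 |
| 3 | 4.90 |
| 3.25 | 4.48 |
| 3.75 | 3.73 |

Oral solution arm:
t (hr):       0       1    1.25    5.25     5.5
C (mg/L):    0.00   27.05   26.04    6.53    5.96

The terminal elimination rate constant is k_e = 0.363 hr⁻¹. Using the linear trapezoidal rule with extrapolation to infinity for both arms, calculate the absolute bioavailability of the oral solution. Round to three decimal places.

Trapezoidal AUC_0→3.75 (IV):
  [0→3]: (14.56+4.90)/2 × 3 = 29.19
  [3→3.25]: (4.90+4.48)/2 × 0.25 = 1.1725
  [3.25→3.75]: (4.48+3.73)/2 × 0.5 = 2.0525
  Sum = 32.415 mg/L·hr
IV tail: 3.73/0.363 = 10.275; AUC_iv,0→∞ = 32.415 + 10.275 = 42.69 mg/L·hr
Trapezoidal AUC_0→5.5 (oral solution):
  [0→1]: (0.00+27.05)/2 × 1 = 13.525
  [1→1.25]: (27.05+26.04)/2 × 0.25 = 6.63625
  [1.25→5.25]: (26.04+6.53)/2 × 4 = 65.14
  [5.25→5.5]: (6.53+5.96)/2 × 0.25 = 1.56125
  Sum = 86.8625 mg/L·hr
oral solution tail: 5.96/0.363 = 16.419; AUC_ev,0→∞ = 86.8625 + 16.419 = 103.2815 mg/L·hr
F = (AUC_ev/D_ev)/(AUC_iv/D_iv) = (103.2815/200)/(42.69/50) = 0.5164075/0.8538 = 0.6048

F = 0.605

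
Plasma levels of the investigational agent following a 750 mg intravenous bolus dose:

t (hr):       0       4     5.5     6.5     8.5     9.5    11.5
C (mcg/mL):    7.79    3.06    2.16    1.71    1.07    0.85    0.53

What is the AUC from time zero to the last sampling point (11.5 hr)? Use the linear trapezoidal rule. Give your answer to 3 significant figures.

Trapezoidal AUC_0→11.5:
  [0→4]: (7.79+3.06)/2 × 4 = 21.7
  [4→5.5]: (3.06+2.16)/2 × 1.5 = 3.915
  [5.5→6.5]: (2.16+1.71)/2 × 1 = 1.935
  [6.5→8.5]: (1.71+1.07)/2 × 2 = 2.78
  [8.5→9.5]: (1.07+0.85)/2 × 1 = 0.96
  [9.5→11.5]: (0.85+0.53)/2 × 2 = 1.38
  Sum = 32.67 mcg/mL·hr

AUC = 32.7 mcg/mL·hr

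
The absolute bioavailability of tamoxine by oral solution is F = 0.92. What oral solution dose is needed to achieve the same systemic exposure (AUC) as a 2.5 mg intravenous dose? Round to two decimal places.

D_oral = 2.72 mg

For equal systemic exposure: F × D_ev = D_iv
D_ev = D_iv / F = 2.5 / 0.92 = 2.71739 mg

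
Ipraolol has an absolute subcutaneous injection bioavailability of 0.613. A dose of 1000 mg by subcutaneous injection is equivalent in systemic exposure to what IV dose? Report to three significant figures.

Systemic exposure from an extravascular dose = F × D_ev, so the equivalent IV dose is F × D_ev.
D_iv = F × D_ev = 0.613 × 1000 = 613 mg

D_iv = 613 mg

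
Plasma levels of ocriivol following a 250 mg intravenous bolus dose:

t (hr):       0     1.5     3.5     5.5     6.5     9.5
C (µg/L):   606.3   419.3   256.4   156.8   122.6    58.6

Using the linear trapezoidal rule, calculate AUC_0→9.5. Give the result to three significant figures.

AUC = 2270 µg/L·hr

Trapezoidal AUC_0→9.5:
  [0→1.5]: (606.3+419.3)/2 × 1.5 = 769.2
  [1.5→3.5]: (419.3+256.4)/2 × 2 = 675.7
  [3.5→5.5]: (256.4+156.8)/2 × 2 = 413.2
  [5.5→6.5]: (156.8+122.6)/2 × 1 = 139.7
  [6.5→9.5]: (122.6+58.6)/2 × 3 = 271.8
  Sum = 2269.6 µg/L·hr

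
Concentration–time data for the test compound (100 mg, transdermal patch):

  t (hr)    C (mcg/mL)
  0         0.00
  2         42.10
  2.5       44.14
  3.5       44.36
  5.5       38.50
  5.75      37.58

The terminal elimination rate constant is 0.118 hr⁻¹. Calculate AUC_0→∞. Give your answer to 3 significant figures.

Trapezoidal AUC_0→5.75:
  [0→2]: (0.00+42.10)/2 × 2 = 42.1
  [2→2.5]: (42.10+44.14)/2 × 0.5 = 21.56
  [2.5→3.5]: (44.14+44.36)/2 × 1 = 44.25
  [3.5→5.5]: (44.36+38.50)/2 × 2 = 82.86
  [5.5→5.75]: (38.50+37.58)/2 × 0.25 = 9.51
  Sum = 200.28 mcg/mL·hr
Extrapolated tail: C_last / k_e = 37.58 / 0.118 = 318.475
AUC_0→∞ = 200.28 + 318.475 = 518.755 mcg/mL·hr

AUC = 519 mcg/mL·hr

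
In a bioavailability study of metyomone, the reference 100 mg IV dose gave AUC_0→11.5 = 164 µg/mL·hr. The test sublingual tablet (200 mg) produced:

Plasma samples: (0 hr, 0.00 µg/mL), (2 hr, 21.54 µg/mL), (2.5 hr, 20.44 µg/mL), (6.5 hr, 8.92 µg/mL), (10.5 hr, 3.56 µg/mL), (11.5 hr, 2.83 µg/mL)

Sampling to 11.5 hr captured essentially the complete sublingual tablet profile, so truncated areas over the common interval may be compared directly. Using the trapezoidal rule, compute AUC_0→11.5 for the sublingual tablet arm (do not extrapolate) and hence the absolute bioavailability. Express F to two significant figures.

F = 0.36

Trapezoidal AUC_0→11.5 (sublingual tablet):
  [0→2]: (0.00+21.54)/2 × 2 = 21.54
  [2→2.5]: (21.54+20.44)/2 × 0.5 = 10.495
  [2.5→6.5]: (20.44+8.92)/2 × 4 = 58.72
  [6.5→10.5]: (8.92+3.56)/2 × 4 = 24.96
  [10.5→11.5]: (3.56+2.83)/2 × 1 = 3.195
  Sum = 118.91 µg/mL·hr
F = (AUC_ev/D_ev)/(AUC_iv/D_iv) = (118.91/200)/(164/100) = 0.59455/1.64 = 0.3625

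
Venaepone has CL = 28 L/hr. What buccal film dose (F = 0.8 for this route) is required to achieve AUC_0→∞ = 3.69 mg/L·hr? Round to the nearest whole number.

Dose = 129 mg

Dose = CL × AUC_0→∞ / F
     = 28 × 3.69 / 0.8 = 129.15 mg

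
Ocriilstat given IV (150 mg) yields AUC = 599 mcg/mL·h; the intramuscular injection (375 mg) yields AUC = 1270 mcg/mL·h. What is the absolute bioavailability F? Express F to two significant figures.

F = (AUC_ev / D_ev) / (AUC_iv / D_iv)
  = (1270/375) / (599/150)
  = 3.38667 / 3.99333 = 0.8481

F = 0.85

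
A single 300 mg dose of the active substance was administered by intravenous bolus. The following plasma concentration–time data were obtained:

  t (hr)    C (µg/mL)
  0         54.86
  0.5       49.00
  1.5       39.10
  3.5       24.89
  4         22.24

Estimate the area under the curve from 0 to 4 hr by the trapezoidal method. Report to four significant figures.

AUC = 145.8 µg/mL·hr

Trapezoidal AUC_0→4:
  [0→0.5]: (54.86+49.00)/2 × 0.5 = 25.965
  [0.5→1.5]: (49.00+39.10)/2 × 1 = 44.05
  [1.5→3.5]: (39.10+24.89)/2 × 2 = 63.99
  [3.5→4]: (24.89+22.24)/2 × 0.5 = 11.7825
  Sum = 145.7875 µg/mL·hr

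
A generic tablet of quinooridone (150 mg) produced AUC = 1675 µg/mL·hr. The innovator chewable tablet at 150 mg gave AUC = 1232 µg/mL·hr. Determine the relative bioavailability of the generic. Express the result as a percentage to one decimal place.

F_rel = 136.0%

F_rel = (AUC_test/D_test) / (AUC_ref/D_ref)
      = (1675/150) / (1232/150)
      = 11.1667 / 8.21333 = 1.3596 = 135.96%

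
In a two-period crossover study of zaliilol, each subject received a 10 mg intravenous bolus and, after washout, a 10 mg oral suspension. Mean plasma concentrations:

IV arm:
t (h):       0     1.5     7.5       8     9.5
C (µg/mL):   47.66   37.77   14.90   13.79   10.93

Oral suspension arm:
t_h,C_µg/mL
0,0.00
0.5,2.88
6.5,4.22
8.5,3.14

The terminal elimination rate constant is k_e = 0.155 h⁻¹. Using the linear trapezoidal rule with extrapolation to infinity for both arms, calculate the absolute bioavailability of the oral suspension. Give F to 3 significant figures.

F = 0.156

Trapezoidal AUC_0→9.5 (IV):
  [0→1.5]: (47.66+37.77)/2 × 1.5 = 64.0725
  [1.5→7.5]: (37.77+14.90)/2 × 6 = 158.01
  [7.5→8]: (14.90+13.79)/2 × 0.5 = 7.1725
  [8→9.5]: (13.79+10.93)/2 × 1.5 = 18.54
  Sum = 247.795 µg/mL·h
IV tail: 10.93/0.155 = 70.516; AUC_iv,0→∞ = 247.795 + 70.516 = 318.311 µg/mL·h
Trapezoidal AUC_0→8.5 (oral suspension):
  [0→0.5]: (0.00+2.88)/2 × 0.5 = 0.72
  [0.5→6.5]: (2.88+4.22)/2 × 6 = 21.3
  [6.5→8.5]: (4.22+3.14)/2 × 2 = 7.36
  Sum = 29.38 µg/mL·h
oral suspension tail: 3.14/0.155 = 20.258; AUC_ev,0→∞ = 29.38 + 20.258 = 49.638 µg/mL·h
F = (AUC_ev/D_ev)/(AUC_iv/D_iv) = (49.638/10)/(318.311/10) = 4.9638/31.8311 = 0.1559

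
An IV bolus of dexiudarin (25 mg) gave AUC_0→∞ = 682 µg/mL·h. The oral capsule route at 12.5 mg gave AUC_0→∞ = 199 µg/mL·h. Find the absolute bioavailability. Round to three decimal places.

F = (AUC_ev / D_ev) / (AUC_iv / D_iv)
  = (199/12.5) / (682/25)
  = 15.92 / 27.28 = 0.5836

F = 0.584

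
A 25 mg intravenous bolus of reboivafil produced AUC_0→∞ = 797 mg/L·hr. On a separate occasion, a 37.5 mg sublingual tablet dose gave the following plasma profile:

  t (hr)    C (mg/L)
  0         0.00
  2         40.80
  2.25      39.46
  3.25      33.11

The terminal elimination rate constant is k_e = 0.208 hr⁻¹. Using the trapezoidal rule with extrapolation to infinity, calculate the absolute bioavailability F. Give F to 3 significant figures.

Trapezoidal AUC_0→3.25 (sublingual tablet):
  [0→2]: (0.00+40.80)/2 × 2 = 40.8
  [2→2.25]: (40.80+39.46)/2 × 0.25 = 10.0325
  [2.25→3.25]: (39.46+33.11)/2 × 1 = 36.285
  Sum = 87.1175 mg/L·hr
Tail: C_last/k_e = 33.11/0.208 = 159.183
AUC_0→∞ (sublingual tablet) = 87.1175 + 159.183 = 246.3005 mg/L·hr
F = (AUC_ev/D_ev)/(AUC_iv/D_iv) = (246.3005/37.5)/(797/25) = 6.56801/31.88 = 0.2060

F = 0.206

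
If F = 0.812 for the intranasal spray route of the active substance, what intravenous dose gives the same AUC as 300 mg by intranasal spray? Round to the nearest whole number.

D_iv = 244 mg

Systemic exposure from an extravascular dose = F × D_ev, so the equivalent IV dose is F × D_ev.
D_iv = F × D_ev = 0.812 × 300 = 243.6 mg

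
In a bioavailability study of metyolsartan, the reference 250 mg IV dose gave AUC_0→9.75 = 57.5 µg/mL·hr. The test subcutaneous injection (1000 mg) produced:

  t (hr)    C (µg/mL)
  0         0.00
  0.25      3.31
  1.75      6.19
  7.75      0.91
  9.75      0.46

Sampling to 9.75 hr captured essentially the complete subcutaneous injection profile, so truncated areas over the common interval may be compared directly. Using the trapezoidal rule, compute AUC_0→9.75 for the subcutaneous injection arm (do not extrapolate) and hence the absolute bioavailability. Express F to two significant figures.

F = 0.13

Trapezoidal AUC_0→9.75 (subcutaneous injection):
  [0→0.25]: (0.00+3.31)/2 × 0.25 = 0.41375
  [0.25→1.75]: (3.31+6.19)/2 × 1.5 = 7.125
  [1.75→7.75]: (6.19+0.91)/2 × 6 = 21.3
  [7.75→9.75]: (0.91+0.46)/2 × 2 = 1.37
  Sum = 30.20875 µg/mL·hr
F = (AUC_ev/D_ev)/(AUC_iv/D_iv) = (30.20875/1000)/(57.5/250) = 0.03020875/0.23 = 0.1313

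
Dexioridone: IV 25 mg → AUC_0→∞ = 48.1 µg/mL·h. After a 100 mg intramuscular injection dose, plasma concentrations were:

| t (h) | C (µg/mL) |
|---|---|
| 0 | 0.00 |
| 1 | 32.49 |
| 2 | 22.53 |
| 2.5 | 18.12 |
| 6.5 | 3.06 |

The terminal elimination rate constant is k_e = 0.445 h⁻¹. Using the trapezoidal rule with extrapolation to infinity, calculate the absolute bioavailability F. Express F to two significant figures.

F = 0.54

Trapezoidal AUC_0→6.5 (intramuscular injection):
  [0→1]: (0.00+32.49)/2 × 1 = 16.245
  [1→2]: (32.49+22.53)/2 × 1 = 27.51
  [2→2.5]: (22.53+18.12)/2 × 0.5 = 10.1625
  [2.5→6.5]: (18.12+3.06)/2 × 4 = 42.36
  Sum = 96.2775 µg/mL·h
Tail: C_last/k_e = 3.06/0.445 = 6.876
AUC_0→∞ (intramuscular injection) = 96.2775 + 6.876 = 103.1535 µg/mL·h
F = (AUC_ev/D_ev)/(AUC_iv/D_iv) = (103.1535/100)/(48.1/25) = 1.031535/1.924 = 0.5361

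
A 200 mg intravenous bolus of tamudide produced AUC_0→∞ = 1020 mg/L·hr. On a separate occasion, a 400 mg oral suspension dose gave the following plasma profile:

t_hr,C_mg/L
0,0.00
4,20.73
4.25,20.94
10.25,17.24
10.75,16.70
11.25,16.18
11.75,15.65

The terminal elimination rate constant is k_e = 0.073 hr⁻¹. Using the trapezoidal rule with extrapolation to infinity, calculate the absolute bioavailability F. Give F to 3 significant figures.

Trapezoidal AUC_0→11.75 (oral suspension):
  [0→4]: (0.00+20.73)/2 × 4 = 41.46
  [4→4.25]: (20.73+20.94)/2 × 0.25 = 5.20875
  [4.25→10.25]: (20.94+17.24)/2 × 6 = 114.54
  [10.25→10.75]: (17.24+16.70)/2 × 0.5 = 8.485
  [10.75→11.25]: (16.70+16.18)/2 × 0.5 = 8.22
  [11.25→11.75]: (16.18+15.65)/2 × 0.5 = 7.9575
  Sum = 185.87125 mg/L·hr
Tail: C_last/k_e = 15.65/0.073 = 214.384
AUC_0→∞ (oral suspension) = 185.87125 + 214.384 = 400.25525 mg/L·hr
F = (AUC_ev/D_ev)/(AUC_iv/D_iv) = (400.25525/400)/(1020/200) = 1.00064/5.1 = 0.1962

F = 0.196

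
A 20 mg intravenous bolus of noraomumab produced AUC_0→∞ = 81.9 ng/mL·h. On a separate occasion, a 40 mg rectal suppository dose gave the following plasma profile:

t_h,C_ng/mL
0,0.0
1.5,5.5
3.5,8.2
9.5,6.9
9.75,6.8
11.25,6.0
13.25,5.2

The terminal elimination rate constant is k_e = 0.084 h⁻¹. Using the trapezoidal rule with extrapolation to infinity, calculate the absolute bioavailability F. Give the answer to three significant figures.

Trapezoidal AUC_0→13.25 (rectal suppository):
  [0→1.5]: (0.0+5.5)/2 × 1.5 = 4.125
  [1.5→3.5]: (5.5+8.2)/2 × 2 = 13.7
  [3.5→9.5]: (8.2+6.9)/2 × 6 = 45.3
  [9.5→9.75]: (6.9+6.8)/2 × 0.25 = 1.7125
  [9.75→11.25]: (6.8+6.0)/2 × 1.5 = 9.6
  [11.25→13.25]: (6.0+5.2)/2 × 2 = 11.2
  Sum = 85.6375 ng/mL·h
Tail: C_last/k_e = 5.2/0.084 = 61.905
AUC_0→∞ (rectal suppository) = 85.6375 + 61.905 = 147.5425 ng/mL·h
F = (AUC_ev/D_ev)/(AUC_iv/D_iv) = (147.5425/40)/(81.9/20) = 3.6885625/4.095 = 0.9007

F = 0.901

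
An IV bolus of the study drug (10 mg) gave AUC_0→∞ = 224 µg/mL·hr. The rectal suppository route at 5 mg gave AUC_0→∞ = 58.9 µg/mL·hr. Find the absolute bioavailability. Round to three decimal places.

F = 0.526

F = (AUC_ev / D_ev) / (AUC_iv / D_iv)
  = (58.9/5) / (224/10)
  = 11.78 / 22.4 = 0.5259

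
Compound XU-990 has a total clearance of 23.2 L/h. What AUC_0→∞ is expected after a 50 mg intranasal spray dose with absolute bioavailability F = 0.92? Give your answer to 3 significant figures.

AUC_0→∞ = F × Dose / CL
        = 0.92 × 50 / 23.2 = 1.98276 mg/L·h

AUC = 1.98 mg/L·h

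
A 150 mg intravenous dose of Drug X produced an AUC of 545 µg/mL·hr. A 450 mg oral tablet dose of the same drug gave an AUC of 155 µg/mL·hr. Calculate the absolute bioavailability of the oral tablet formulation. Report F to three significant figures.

F = 0.0948

F = (AUC_ev / D_ev) / (AUC_iv / D_iv)
  = (155/450) / (545/150)
  = 0.344444 / 3.63333 = 0.0948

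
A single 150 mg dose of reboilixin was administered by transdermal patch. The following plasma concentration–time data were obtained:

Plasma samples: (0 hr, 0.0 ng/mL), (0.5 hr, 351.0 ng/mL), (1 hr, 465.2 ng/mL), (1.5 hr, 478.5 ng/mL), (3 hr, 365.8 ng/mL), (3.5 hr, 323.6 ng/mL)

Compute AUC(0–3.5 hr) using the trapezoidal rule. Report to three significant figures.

Trapezoidal AUC_0→3.5:
  [0→0.5]: (0.0+351.0)/2 × 0.5 = 87.75
  [0.5→1]: (351.0+465.2)/2 × 0.5 = 204.05
  [1→1.5]: (465.2+478.5)/2 × 0.5 = 235.925
  [1.5→3]: (478.5+365.8)/2 × 1.5 = 633.225
  [3→3.5]: (365.8+323.6)/2 × 0.5 = 172.35
  Sum = 1333.3 ng/mL·hr

AUC = 1330 ng/mL·hr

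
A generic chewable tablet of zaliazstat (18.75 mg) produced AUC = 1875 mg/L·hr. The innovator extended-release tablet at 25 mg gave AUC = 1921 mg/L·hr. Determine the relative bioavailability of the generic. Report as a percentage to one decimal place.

F_rel = (AUC_test/D_test) / (AUC_ref/D_ref)
      = (1875/18.75) / (1921/25)
      = 100 / 76.84 = 1.3014 = 130.14%

F_rel = 130.1%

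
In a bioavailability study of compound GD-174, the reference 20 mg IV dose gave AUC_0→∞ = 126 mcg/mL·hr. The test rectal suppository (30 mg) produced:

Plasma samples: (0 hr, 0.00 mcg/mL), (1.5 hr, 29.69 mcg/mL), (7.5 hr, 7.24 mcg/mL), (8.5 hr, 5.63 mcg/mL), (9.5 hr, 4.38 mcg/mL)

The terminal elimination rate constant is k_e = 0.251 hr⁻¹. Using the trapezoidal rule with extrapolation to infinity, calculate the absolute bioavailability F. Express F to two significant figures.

F = 0.86

Trapezoidal AUC_0→9.5 (rectal suppository):
  [0→1.5]: (0.00+29.69)/2 × 1.5 = 22.2675
  [1.5→7.5]: (29.69+7.24)/2 × 6 = 110.79
  [7.5→8.5]: (7.24+5.63)/2 × 1 = 6.435
  [8.5→9.5]: (5.63+4.38)/2 × 1 = 5.005
  Sum = 144.4975 mcg/mL·hr
Tail: C_last/k_e = 4.38/0.251 = 17.450
AUC_0→∞ (rectal suppository) = 144.4975 + 17.450 = 161.9475 mcg/mL·hr
F = (AUC_ev/D_ev)/(AUC_iv/D_iv) = (161.9475/30)/(126/20) = 5.39825/6.3 = 0.8569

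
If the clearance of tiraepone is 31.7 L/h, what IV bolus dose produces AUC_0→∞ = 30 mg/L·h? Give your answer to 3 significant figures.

Dose_iv = CL × AUC_0→∞
     = 31.7 × 30 = 951 mg

Dose = 951 mg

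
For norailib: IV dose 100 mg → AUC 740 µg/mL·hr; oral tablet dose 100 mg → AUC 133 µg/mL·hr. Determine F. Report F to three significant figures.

F = (AUC_ev / D_ev) / (AUC_iv / D_iv)
  = (133/100) / (740/100)
  = 1.33 / 7.4 = 0.1797

F = 0.180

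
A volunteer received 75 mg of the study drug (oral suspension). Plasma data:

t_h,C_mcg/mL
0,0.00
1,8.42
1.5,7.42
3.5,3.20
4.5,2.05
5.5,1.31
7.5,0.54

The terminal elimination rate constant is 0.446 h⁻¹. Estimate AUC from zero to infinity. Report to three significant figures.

Trapezoidal AUC_0→7.5:
  [0→1]: (0.00+8.42)/2 × 1 = 4.21
  [1→1.5]: (8.42+7.42)/2 × 0.5 = 3.96
  [1.5→3.5]: (7.42+3.20)/2 × 2 = 10.62
  [3.5→4.5]: (3.20+2.05)/2 × 1 = 2.625
  [4.5→5.5]: (2.05+1.31)/2 × 1 = 1.68
  [5.5→7.5]: (1.31+0.54)/2 × 2 = 1.85
  Sum = 24.945 mcg/mL·h
Extrapolated tail: C_last / k_e = 0.54 / 0.446 = 1.211
AUC_0→∞ = 24.945 + 1.211 = 26.156 mcg/mL·h

AUC = 26.2 mcg/mL·h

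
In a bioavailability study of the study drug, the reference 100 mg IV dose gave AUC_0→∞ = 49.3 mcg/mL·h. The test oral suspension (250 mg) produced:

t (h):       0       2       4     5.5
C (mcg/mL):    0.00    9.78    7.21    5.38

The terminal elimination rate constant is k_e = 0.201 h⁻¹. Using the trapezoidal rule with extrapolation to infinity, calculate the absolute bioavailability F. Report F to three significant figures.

F = 0.511

Trapezoidal AUC_0→5.5 (oral suspension):
  [0→2]: (0.00+9.78)/2 × 2 = 9.78
  [2→4]: (9.78+7.21)/2 × 2 = 16.99
  [4→5.5]: (7.21+5.38)/2 × 1.5 = 9.4425
  Sum = 36.2125 mcg/mL·h
Tail: C_last/k_e = 5.38/0.201 = 26.766
AUC_0→∞ (oral suspension) = 36.2125 + 26.766 = 62.9785 mcg/mL·h
F = (AUC_ev/D_ev)/(AUC_iv/D_iv) = (62.9785/250)/(49.3/100) = 0.251914/0.493 = 0.5110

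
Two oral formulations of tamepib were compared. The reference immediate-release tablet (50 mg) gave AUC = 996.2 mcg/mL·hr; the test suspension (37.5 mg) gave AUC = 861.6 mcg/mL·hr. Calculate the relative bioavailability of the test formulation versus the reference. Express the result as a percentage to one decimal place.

F_rel = 115.3%

F_rel = (AUC_test/D_test) / (AUC_ref/D_ref)
      = (861.6/37.5) / (996.2/50)
      = 22.976 / 19.924 = 1.1532 = 115.32%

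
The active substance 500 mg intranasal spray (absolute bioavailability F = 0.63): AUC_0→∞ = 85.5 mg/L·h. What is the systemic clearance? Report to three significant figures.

CL = F × Dose / AUC_0→∞
   = 0.63 × 500 / 85.5 = 3.68421 L/h

CL = 3.68 L/h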